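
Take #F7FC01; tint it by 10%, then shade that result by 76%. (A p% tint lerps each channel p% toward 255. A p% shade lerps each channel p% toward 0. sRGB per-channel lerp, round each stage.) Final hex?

#F7FC01 is rgb(247, 252, 1).
A 10% tint moves each channel 10% toward 255:
  R: 247 + 0.1×(255−247) = 247 + 0.8 = 247.8 → 248
  G: 252 + 0.1×(255−252) = 252 + 0.3 = 252.3 → 252
  B: 1 + 0.1×(255−1) = 1 + 25.4 = 26.4 → 26
After the tint: rgb(248, 252, 26) = #F8FC1A.
Per channel, c → c + 0.76(0 − c):
  R: 248 + 0.76×(0−248) = 248 − 188.48 = 59.52 → 60
  G: 252 + 0.76×(0−252) = 252 − 191.52 = 60.48 → 60
  B: 26 + 0.76×(0−26) = 26 − 19.76 = 6.24 → 6
rgb(60, 60, 6) = #3C3C06.

#3C3C06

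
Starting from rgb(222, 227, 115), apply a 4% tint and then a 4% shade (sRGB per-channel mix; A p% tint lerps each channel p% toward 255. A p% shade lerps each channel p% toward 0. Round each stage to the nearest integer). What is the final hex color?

Per channel, c → c + 0.04(255 − c):
  R: 222 + 0.04×(255−222) = 222 + 1.32 = 223.32 → 223
  G: 227 + 0.04×(255−227) = 227 + 1.12 = 228.12 → 228
  B: 115 + 0.04×(255−115) = 115 + 5.6 = 120.6 → 121
After the tint: rgb(223, 228, 121) = #DFE479.
Lerp each channel 4% toward 0:
  R: 223 + 0.04×(0−223) = 223 − 8.92 = 214.08 → 214
  G: 228 + 0.04×(0−228) = 228 − 9.12 = 218.88 → 219
  B: 121 + 0.04×(0−121) = 121 − 4.84 = 116.16 → 116
rgb(214, 219, 116) = #D6DB74.

#D6DB74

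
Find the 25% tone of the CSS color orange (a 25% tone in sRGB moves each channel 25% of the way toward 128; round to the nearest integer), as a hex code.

#df9c20

CSS orange is rgb(255, 165, 0).
A 25% tone moves each channel 25% toward 128:
  R: 255 + 0.25×(128−255) = 255 − 31.75 = 223.25 → 223
  G: 165 − 9.25 = 155.75 → 156
  B: 0 + 32 = 32 → 32
rgb(223, 156, 32) = #df9c20.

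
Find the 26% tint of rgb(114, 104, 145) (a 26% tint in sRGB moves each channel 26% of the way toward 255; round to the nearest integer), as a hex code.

#978fae

A 26% tint moves each channel 26% toward 255:
  R: 114 + 0.26×(255−114) = 114 + 36.66 = 150.66 → 151
  G: 104 + 0.26×(255−104) = 104 + 39.26 = 143.26 → 143
  B: 145 + 28.6 = 173.6 → 174
rgb(151, 143, 174) = #978fae.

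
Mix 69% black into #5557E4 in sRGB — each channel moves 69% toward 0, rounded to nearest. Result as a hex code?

#1A1B47

#5557E4 is rgb(85, 87, 228).
Lerp each channel 69% toward 0:
  R: 85 − 58.65 = 26.35 → 26
  G: 87 − 60.03 = 26.97 → 27
  B: 228 + 0.69×(0−228) = 228 − 157.32 = 70.68 → 71
rgb(26, 27, 71) = #1A1B47.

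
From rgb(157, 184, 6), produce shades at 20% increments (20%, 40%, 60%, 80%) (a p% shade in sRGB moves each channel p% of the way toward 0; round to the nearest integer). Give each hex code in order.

#7E9305, #5E6E04, #3F4A02, #1F2501

20%: (157 − 31.4 = 125.6→126, 184 − 36.8 = 147.2→147, 6 − 1.2 = 4.8→5) → #7E9305
40%: (157 − 62.8 = 94.2→94, 184 − 73.6 = 110.4→110, 6 − 2.4 = 3.6→4) → #5E6E04
60%: (157 − 94.2 = 62.8→63, 184 − 110.4 = 73.6→74, 6 − 3.6 = 2.4→2) → #3F4A02
80%: (157 − 125.6 = 31.4→31, 184 − 147.2 = 36.8→37, 6 − 4.8 = 1.2→1) → #1F2501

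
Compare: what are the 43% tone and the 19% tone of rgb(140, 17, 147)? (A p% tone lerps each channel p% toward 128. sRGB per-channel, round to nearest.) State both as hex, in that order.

43% tone:
  R: 140 + 0.43×(128−140) = 140 − 5.16 = 134.84 → 135
  G: 17 + 47.73 = 64.73 → 65
  B: 147 − 8.17 = 138.83 → 139
  → #87418B
19% tone:
  R: 140 − 2.28 = 137.72 → 138
  G: 17 + 0.19×(128−17) = 17 + 21.09 = 38.09 → 38
  B: 147 − 3.61 = 143.39 → 143
  → #8A268F

#87418B, #8A268F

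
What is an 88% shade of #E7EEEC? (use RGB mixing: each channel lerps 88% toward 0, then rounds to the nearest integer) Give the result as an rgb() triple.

rgb(28, 29, 28)

#E7EEEC is rgb(231, 238, 236).
Lerp each channel 88% toward 0:
  R: 231 − 203.28 = 27.72 → 28
  G: 238 − 209.44 = 28.56 → 29
  B: 236 + 0.88×(0−236) = 236 − 207.68 = 28.32 → 28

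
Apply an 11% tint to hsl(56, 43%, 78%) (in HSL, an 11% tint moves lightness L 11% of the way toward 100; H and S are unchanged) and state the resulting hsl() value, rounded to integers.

L moves 11% from 78 toward 100: 78 + 2.42 = 80.42 → 80.
H and S are unchanged.

hsl(56, 43%, 80%)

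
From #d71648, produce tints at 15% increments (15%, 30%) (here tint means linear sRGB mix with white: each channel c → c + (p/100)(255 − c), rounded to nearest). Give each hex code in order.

#d71648 is rgb(215, 22, 72).
15%: (215 + 6 = 221→221, 22 + 34.95 = 56.95→57, 72 + 27.45 = 99.45→99) → #dd3963
30%: (215 + 12 = 227→227, 22 + 69.9 = 91.9→92, 72 + 54.9 = 126.9→127) → #e35c7f

#dd3963, #e35c7f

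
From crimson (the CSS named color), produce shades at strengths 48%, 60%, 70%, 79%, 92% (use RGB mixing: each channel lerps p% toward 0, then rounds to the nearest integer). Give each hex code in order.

#720a1f, #580818, #420612, #2e040d, #120205

CSS crimson is rgb(220, 20, 60).
48%: (220 − 105.6 = 114.4→114, 20 − 9.6 = 10.4→10, 60 − 28.8 = 31.2→31) → #720a1f
60%: (220 − 132 = 88→88, 20 − 12 = 8→8, 60 − 36 = 24→24) → #580818
70%: (220 − 154 = 66→66, 20 − 14 = 6→6, 60 − 42 = 18→18) → #420612
79%: (220 − 173.8 = 46.2→46, 20 − 15.8 = 4.2→4, 60 − 47.4 = 12.6→13) → #2e040d
92%: (220 − 202.4 = 17.6→18, 20 − 18.4 = 1.6→2, 60 − 55.2 = 4.8→5) → #120205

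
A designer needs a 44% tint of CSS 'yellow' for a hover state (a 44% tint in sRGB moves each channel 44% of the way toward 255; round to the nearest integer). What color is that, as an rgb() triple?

rgb(255, 255, 112)

CSS yellow is rgb(255, 255, 0).
Lerp each channel 44% toward 255:
  R: 255 + 0.44×(255−255) = 255 + 0 = 255 → 255
  G: 255 + 0 = 255 → 255
  B: 0 + 112.2 = 112.2 → 112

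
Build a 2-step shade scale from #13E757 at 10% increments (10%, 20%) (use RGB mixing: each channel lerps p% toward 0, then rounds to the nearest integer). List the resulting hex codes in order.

#13E757 is rgb(19, 231, 87).
10%: (19 − 1.9 = 17.1→17, 231 − 23.1 = 207.9→208, 87 − 8.7 = 78.3→78) → #11D04E
20%: (19 − 3.8 = 15.2→15, 231 − 46.2 = 184.8→185, 87 − 17.4 = 69.6→70) → #0FB946

#11D04E, #0FB946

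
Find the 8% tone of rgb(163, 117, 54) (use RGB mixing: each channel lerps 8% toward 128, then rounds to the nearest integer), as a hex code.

An 8% tone moves each channel 8% toward 128:
  R: 163 + 0.08×(128−163) = 163 − 2.8 = 160.2 → 160
  G: 117 + 0.88 = 117.88 → 118
  B: 54 + 0.08×(128−54) = 54 + 5.92 = 59.92 → 60
rgb(160, 118, 60) = #A0763C.

#A0763C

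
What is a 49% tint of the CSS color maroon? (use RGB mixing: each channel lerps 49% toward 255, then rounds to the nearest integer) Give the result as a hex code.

CSS maroon is rgb(128, 0, 0).
Per channel, c → c + 0.49(255 − c):
  R: 128 + 62.23 = 190.23 → 190
  G: 0 + 0.49×(255−0) = 0 + 124.95 = 124.95 → 125
  B: 0 + 0.49×(255−0) = 0 + 124.95 = 124.95 → 125
rgb(190, 125, 125) = #BE7D7D.

#BE7D7D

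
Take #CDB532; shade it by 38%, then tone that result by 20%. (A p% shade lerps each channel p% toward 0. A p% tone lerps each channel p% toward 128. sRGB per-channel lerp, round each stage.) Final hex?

#7F7332

#CDB532 is rgb(205, 181, 50).
Lerp each channel 38% toward 0:
  R: 205 − 77.9 = 127.1 → 127
  G: 181 + 0.38×(0−181) = 181 − 68.78 = 112.22 → 112
  B: 50 + 0.38×(0−50) = 50 − 19 = 31 → 31
After the shade: rgb(127, 112, 31) = #7F701F.
Lerp each channel 20% toward 128:
  R: 127 + 0.2×(128−127) = 127 + 0.2 = 127.2 → 127
  G: 112 + 3.2 = 115.2 → 115
  B: 31 + 0.2×(128−31) = 31 + 19.4 = 50.4 → 50
rgb(127, 115, 50) = #7F7332.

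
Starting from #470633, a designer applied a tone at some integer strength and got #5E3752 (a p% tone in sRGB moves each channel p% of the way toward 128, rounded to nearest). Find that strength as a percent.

40%

#470633 is rgb(71, 6, 51); #5E3752 is rgb(94, 55, 82).
On the G channel (widest range): 55 ≈ 6 + (p/100)(128 − 6), so p ≈ 100×(55 − 6)/(128 − 6) = 4900/122 = 40.16.
p = 40 reproduces all three channels after rounding.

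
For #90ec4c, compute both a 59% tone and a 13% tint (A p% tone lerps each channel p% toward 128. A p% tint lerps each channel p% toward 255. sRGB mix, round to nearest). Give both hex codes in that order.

#87ac6b, #9eee63

#90ec4c is rgb(144, 236, 76).
59% tone:
  R: 144 + 0.59×(128−144) = 144 − 9.44 = 134.56 → 135
  G: 236 + 0.59×(128−236) = 236 − 63.72 = 172.28 → 172
  B: 76 + 0.59×(128−76) = 76 + 30.68 = 106.68 → 107
  → #87ac6b
13% tint:
  R: 144 + 14.43 = 158.43 → 158
  G: 236 + 0.13×(255−236) = 236 + 2.47 = 238.47 → 238
  B: 76 + 23.27 = 99.27 → 99
  → #9eee63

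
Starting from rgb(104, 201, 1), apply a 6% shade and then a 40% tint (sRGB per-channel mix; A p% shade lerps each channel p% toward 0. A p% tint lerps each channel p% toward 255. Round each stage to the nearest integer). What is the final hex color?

Per channel, c → c + 0.06(0 − c):
  R: 104 + 0.06×(0−104) = 104 − 6.24 = 97.76 → 98
  G: 201 − 12.06 = 188.94 → 189
  B: 1 + 0.06×(0−1) = 1 − 0.06 = 0.94 → 1
After the shade: rgb(98, 189, 1) = #62BD01.
Per channel, c → c + 0.4(255 − c):
  R: 98 + 62.8 = 160.8 → 161
  G: 189 + 26.4 = 215.4 → 215
  B: 1 + 101.6 = 102.6 → 103
rgb(161, 215, 103) = #A1D767.

#A1D767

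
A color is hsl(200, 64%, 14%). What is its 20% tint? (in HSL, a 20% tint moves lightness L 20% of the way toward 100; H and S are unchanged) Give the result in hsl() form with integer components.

L moves 20% from 14 toward 100: 14 + 17.2 = 31.2 → 31.
H and S are unchanged.

hsl(200, 64%, 31%)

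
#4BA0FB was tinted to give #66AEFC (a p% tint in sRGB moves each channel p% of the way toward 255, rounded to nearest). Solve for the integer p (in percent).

15%

#4BA0FB is rgb(75, 160, 251); #66AEFC is rgb(102, 174, 252).
On the R channel (widest range): 102 ≈ 75 + (p/100)(255 − 75), so p ≈ 100×(102 − 75)/(255 − 75) = 2700/180 = 15.00.
p = 15 reproduces all three channels after rounding.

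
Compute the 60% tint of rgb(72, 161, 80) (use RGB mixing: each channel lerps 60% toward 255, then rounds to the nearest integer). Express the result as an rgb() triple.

Lerp each channel 60% toward 255:
  R: 72 + 109.8 = 181.8 → 182
  G: 161 + 0.6×(255−161) = 161 + 56.4 = 217.4 → 217
  B: 80 + 105 = 185 → 185

rgb(182, 217, 185)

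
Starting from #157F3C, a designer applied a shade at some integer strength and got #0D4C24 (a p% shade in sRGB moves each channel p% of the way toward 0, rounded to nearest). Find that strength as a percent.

40%

#157F3C is rgb(21, 127, 60); #0D4C24 is rgb(13, 76, 36).
On the G channel (widest range): 76 ≈ 127 + (p/100)(0 − 127), so p ≈ 100×(76 − 127)/(0 − 127) = -5100/-127 = 40.16.
p = 40 reproduces all three channels after rounding.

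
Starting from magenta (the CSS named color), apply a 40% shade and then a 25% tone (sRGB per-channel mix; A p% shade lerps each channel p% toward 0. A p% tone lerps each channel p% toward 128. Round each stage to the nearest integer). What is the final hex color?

CSS magenta is rgb(255, 0, 255).
Lerp each channel 40% toward 0:
  R: 255 + 0.4×(0−255) = 255 − 102 = 153 → 153
  G: 0 + 0.4×(0−0) = 0 + 0 = 0 → 0
  B: 255 − 102 = 153 → 153
After the shade: rgb(153, 0, 153) = #990099.
Per channel, c → c + 0.25(128 − c):
  R: 153 − 6.25 = 146.75 → 147
  G: 0 + 0.25×(128−0) = 0 + 32 = 32 → 32
  B: 153 − 6.25 = 146.75 → 147
rgb(147, 32, 147) = #932093.

#932093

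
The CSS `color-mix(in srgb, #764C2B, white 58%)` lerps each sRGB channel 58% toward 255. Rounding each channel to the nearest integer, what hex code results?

#764C2B is rgb(118, 76, 43).
A 58% tint moves each channel 58% toward 255:
  R: 118 + 79.46 = 197.46 → 197
  G: 76 + 103.82 = 179.82 → 180
  B: 43 + 122.96 = 165.96 → 166
rgb(197, 180, 166) = #C5B4A6.

#C5B4A6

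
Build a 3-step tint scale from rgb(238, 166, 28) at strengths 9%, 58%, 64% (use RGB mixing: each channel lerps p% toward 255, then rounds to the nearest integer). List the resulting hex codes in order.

#F0AE30, #F8DAA0, #F9DFAD

9%: (238 + 1.53 = 239.53→240, 166 + 8.01 = 174.01→174, 28 + 20.43 = 48.43→48) → #F0AE30
58%: (238 + 9.86 = 247.86→248, 166 + 51.62 = 217.62→218, 28 + 131.66 = 159.66→160) → #F8DAA0
64%: (238 + 10.88 = 248.88→249, 166 + 56.96 = 222.96→223, 28 + 145.28 = 173.28→173) → #F9DFAD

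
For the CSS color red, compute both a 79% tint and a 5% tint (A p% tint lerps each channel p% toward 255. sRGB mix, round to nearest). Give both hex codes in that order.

CSS red is rgb(255, 0, 0).
79% tint:
  R: 255 + 0 = 255 → 255
  G: 0 + 201.45 = 201.45 → 201
  B: 0 + 201.45 = 201.45 → 201
  → #ffc9c9
5% tint:
  R: 255 + 0 = 255 → 255
  G: 0 + 0.05×(255−0) = 0 + 12.75 = 12.75 → 13
  B: 0 + 12.75 = 12.75 → 13
  → #ff0d0d

#ffc9c9, #ff0d0d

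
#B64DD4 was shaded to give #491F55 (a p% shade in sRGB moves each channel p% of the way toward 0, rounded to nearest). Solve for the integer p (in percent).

60%

#B64DD4 is rgb(182, 77, 212); #491F55 is rgb(73, 31, 85).
On the B channel (widest range): 85 ≈ 212 + (p/100)(0 − 212), so p ≈ 100×(85 − 212)/(0 − 212) = -12700/-212 = 59.91.
p = 60 reproduces all three channels after rounding.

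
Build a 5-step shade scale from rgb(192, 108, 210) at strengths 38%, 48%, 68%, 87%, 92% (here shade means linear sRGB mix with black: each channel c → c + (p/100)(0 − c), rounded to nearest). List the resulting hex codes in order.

38%: (192 − 72.96 = 119.04→119, 108 − 41.04 = 66.96→67, 210 − 79.8 = 130.2→130) → #774382
48%: (192 − 92.16 = 99.84→100, 108 − 51.84 = 56.16→56, 210 − 100.8 = 109.2→109) → #64386D
68%: (192 − 130.56 = 61.44→61, 108 − 73.44 = 34.56→35, 210 − 142.8 = 67.2→67) → #3D2343
87%: (192 − 167.04 = 24.96→25, 108 − 93.96 = 14.04→14, 210 − 182.7 = 27.3→27) → #190E1B
92%: (192 − 176.64 = 15.36→15, 108 − 99.36 = 8.64→9, 210 − 193.2 = 16.8→17) → #0F0911

#774382, #64386D, #3D2343, #190E1B, #0F0911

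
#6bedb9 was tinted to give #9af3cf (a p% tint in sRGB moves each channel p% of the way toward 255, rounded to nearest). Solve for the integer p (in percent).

#6bedb9 is rgb(107, 237, 185); #9af3cf is rgb(154, 243, 207).
On the R channel (widest range): 154 ≈ 107 + (p/100)(255 − 107), so p ≈ 100×(154 − 107)/(255 − 107) = 4700/148 = 31.76.
p = 32 reproduces all three channels after rounding.

32%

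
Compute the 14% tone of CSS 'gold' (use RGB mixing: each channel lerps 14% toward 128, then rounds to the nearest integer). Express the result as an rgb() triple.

CSS gold is rgb(255, 215, 0).
Lerp each channel 14% toward 128:
  R: 255 − 17.78 = 237.22 → 237
  G: 215 − 12.18 = 202.82 → 203
  B: 0 + 0.14×(128−0) = 0 + 17.92 = 17.92 → 18

rgb(237, 203, 18)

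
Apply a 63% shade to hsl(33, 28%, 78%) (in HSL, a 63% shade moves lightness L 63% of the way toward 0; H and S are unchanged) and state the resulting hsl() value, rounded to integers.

hsl(33, 28%, 29%)

L moves 63% from 78 toward 0: 78 − 49.14 = 28.86 → 29.
H and S are unchanged.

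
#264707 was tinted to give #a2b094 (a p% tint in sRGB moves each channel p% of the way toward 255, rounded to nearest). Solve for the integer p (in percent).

57%

#264707 is rgb(38, 71, 7); #a2b094 is rgb(162, 176, 148).
On the B channel (widest range): 148 ≈ 7 + (p/100)(255 − 7), so p ≈ 100×(148 − 7)/(255 − 7) = 14100/248 = 56.85.
p = 57 reproduces all three channels after rounding.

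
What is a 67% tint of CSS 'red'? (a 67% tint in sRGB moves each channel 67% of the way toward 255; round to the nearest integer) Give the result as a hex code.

CSS red is rgb(255, 0, 0).
Per channel, c → c + 0.67(255 − c):
  R: 255 + 0.67×(255−255) = 255 + 0 = 255 → 255
  G: 0 + 0.67×(255−0) = 0 + 170.85 = 170.85 → 171
  B: 0 + 170.85 = 170.85 → 171
rgb(255, 171, 171) = #FFABAB.

#FFABAB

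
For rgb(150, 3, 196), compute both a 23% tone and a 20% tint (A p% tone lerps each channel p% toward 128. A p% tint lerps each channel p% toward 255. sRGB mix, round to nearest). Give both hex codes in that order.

23% tone:
  R: 150 + 0.23×(128−150) = 150 − 5.06 = 144.94 → 145
  G: 3 + 0.23×(128−3) = 3 + 28.75 = 31.75 → 32
  B: 196 − 15.64 = 180.36 → 180
  → #9120b4
20% tint:
  R: 150 + 0.2×(255−150) = 150 + 21 = 171 → 171
  G: 3 + 0.2×(255−3) = 3 + 50.4 = 53.4 → 53
  B: 196 + 11.8 = 207.8 → 208
  → #ab35d0

#9120b4, #ab35d0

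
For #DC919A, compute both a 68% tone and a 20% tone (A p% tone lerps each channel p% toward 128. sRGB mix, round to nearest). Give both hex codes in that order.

#9D8588, #CA8E95

#DC919A is rgb(220, 145, 154).
68% tone:
  R: 220 + 0.68×(128−220) = 220 − 62.56 = 157.44 → 157
  G: 145 + 0.68×(128−145) = 145 − 11.56 = 133.44 → 133
  B: 154 − 17.68 = 136.32 → 136
  → #9D8588
20% tone:
  R: 220 + 0.2×(128−220) = 220 − 18.4 = 201.6 → 202
  G: 145 + 0.2×(128−145) = 145 − 3.4 = 141.6 → 142
  B: 154 + 0.2×(128−154) = 154 − 5.2 = 148.8 → 149
  → #CA8E95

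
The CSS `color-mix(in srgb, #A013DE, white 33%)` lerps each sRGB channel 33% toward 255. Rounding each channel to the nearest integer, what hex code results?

#BF61E9

#A013DE is rgb(160, 19, 222).
A 33% tint moves each channel 33% toward 255:
  R: 160 + 0.33×(255−160) = 160 + 31.35 = 191.35 → 191
  G: 19 + 0.33×(255−19) = 19 + 77.88 = 96.88 → 97
  B: 222 + 0.33×(255−222) = 222 + 10.89 = 232.89 → 233
rgb(191, 97, 233) = #BF61E9.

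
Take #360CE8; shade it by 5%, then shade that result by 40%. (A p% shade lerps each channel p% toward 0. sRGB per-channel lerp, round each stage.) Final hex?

#1F0784

#360CE8 is rgb(54, 12, 232).
Per channel, c → c + 0.05(0 − c):
  R: 54 − 2.7 = 51.3 → 51
  G: 12 + 0.05×(0−12) = 12 − 0.6 = 11.4 → 11
  B: 232 − 11.6 = 220.4 → 220
After the shade: rgb(51, 11, 220) = #330BDC.
A 40% shade moves each channel 40% toward 0:
  R: 51 + 0.4×(0−51) = 51 − 20.4 = 30.6 → 31
  G: 11 + 0.4×(0−11) = 11 − 4.4 = 6.6 → 7
  B: 220 − 88 = 132 → 132
rgb(31, 7, 132) = #1F0784.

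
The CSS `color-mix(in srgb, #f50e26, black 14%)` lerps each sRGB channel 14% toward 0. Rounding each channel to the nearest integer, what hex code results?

#d30c21

#f50e26 is rgb(245, 14, 38).
Lerp each channel 14% toward 0:
  R: 245 + 0.14×(0−245) = 245 − 34.3 = 210.7 → 211
  G: 14 − 1.96 = 12.04 → 12
  B: 38 + 0.14×(0−38) = 38 − 5.32 = 32.68 → 33
rgb(211, 12, 33) = #d30c21.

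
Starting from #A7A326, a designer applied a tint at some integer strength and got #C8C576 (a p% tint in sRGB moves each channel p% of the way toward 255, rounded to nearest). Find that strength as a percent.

37%

#A7A326 is rgb(167, 163, 38); #C8C576 is rgb(200, 197, 118).
On the B channel (widest range): 118 ≈ 38 + (p/100)(255 − 38), so p ≈ 100×(118 − 38)/(255 − 38) = 8000/217 = 36.87.
p = 37 reproduces all three channels after rounding.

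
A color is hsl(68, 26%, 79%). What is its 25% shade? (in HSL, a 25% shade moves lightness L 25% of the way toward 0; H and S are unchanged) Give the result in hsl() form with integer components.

L moves 25% from 79 toward 0: 79 − 19.75 = 59.25 → 59.
H and S are unchanged.

hsl(68, 26%, 59%)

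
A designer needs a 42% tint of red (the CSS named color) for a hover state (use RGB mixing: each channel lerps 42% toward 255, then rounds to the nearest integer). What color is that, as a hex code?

CSS red is rgb(255, 0, 0).
Per channel, c → c + 0.42(255 − c):
  R: 255 + 0.42×(255−255) = 255 + 0 = 255 → 255
  G: 0 + 0.42×(255−0) = 0 + 107.1 = 107.1 → 107
  B: 0 + 107.1 = 107.1 → 107
rgb(255, 107, 107) = #ff6b6b.

#ff6b6b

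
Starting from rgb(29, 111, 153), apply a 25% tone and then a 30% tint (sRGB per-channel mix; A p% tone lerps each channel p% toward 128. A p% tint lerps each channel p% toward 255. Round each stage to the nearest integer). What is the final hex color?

Lerp each channel 25% toward 128:
  R: 29 + 24.75 = 53.75 → 54
  G: 111 + 0.25×(128−111) = 111 + 4.25 = 115.25 → 115
  B: 153 − 6.25 = 146.75 → 147
After the tone: rgb(54, 115, 147) = #367393.
Lerp each channel 30% toward 255:
  R: 54 + 0.3×(255−54) = 54 + 60.3 = 114.3 → 114
  G: 115 + 42 = 157 → 157
  B: 147 + 0.3×(255−147) = 147 + 32.4 = 179.4 → 179
rgb(114, 157, 179) = #729DB3.

#729DB3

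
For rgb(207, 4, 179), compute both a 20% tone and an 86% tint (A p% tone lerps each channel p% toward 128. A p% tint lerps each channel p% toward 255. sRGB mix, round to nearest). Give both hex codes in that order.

20% tone:
  R: 207 + 0.2×(128−207) = 207 − 15.8 = 191.2 → 191
  G: 4 + 0.2×(128−4) = 4 + 24.8 = 28.8 → 29
  B: 179 + 0.2×(128−179) = 179 − 10.2 = 168.8 → 169
  → #BF1DA9
86% tint:
  R: 207 + 0.86×(255−207) = 207 + 41.28 = 248.28 → 248
  G: 4 + 215.86 = 219.86 → 220
  B: 179 + 0.86×(255−179) = 179 + 65.36 = 244.36 → 244
  → #F8DCF4

#BF1DA9, #F8DCF4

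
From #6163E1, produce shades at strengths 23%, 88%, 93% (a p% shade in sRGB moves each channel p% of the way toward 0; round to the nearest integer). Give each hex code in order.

#6163E1 is rgb(97, 99, 225).
23%: (97 − 22.31 = 74.69→75, 99 − 22.77 = 76.23→76, 225 − 51.75 = 173.25→173) → #4B4CAD
88%: (97 − 85.36 = 11.64→12, 99 − 87.12 = 11.88→12, 225 − 198 = 27→27) → #0C0C1B
93%: (97 − 90.21 = 6.79→7, 99 − 92.07 = 6.93→7, 225 − 209.25 = 15.75→16) → #070710

#4B4CAD, #0C0C1B, #070710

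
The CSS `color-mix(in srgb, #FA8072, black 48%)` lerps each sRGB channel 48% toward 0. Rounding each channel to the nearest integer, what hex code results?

#FA8072 is rgb(250, 128, 114).
Per channel, c → c + 0.48(0 − c):
  R: 250 − 120 = 130 → 130
  G: 128 + 0.48×(0−128) = 128 − 61.44 = 66.56 → 67
  B: 114 + 0.48×(0−114) = 114 − 54.72 = 59.28 → 59
rgb(130, 67, 59) = #82433B.

#82433B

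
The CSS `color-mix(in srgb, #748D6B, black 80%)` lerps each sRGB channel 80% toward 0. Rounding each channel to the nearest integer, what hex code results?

#748D6B is rgb(116, 141, 107).
An 80% shade moves each channel 80% toward 0:
  R: 116 − 92.8 = 23.2 → 23
  G: 141 + 0.8×(0−141) = 141 − 112.8 = 28.2 → 28
  B: 107 − 85.6 = 21.4 → 21
rgb(23, 28, 21) = #171C15.

#171C15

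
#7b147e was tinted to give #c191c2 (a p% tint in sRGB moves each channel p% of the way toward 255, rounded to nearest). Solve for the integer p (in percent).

#7b147e is rgb(123, 20, 126); #c191c2 is rgb(193, 145, 194).
On the G channel (widest range): 145 ≈ 20 + (p/100)(255 − 20), so p ≈ 100×(145 − 20)/(255 − 20) = 12500/235 = 53.19.
p = 53 reproduces all three channels after rounding.

53%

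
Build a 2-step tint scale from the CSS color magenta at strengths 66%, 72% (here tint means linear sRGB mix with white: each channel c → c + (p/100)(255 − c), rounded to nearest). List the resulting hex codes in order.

#FFA8FF, #FFB8FF

CSS magenta is rgb(255, 0, 255).
66%: (255→255, 0 + 168.3 = 168.3→168, 255→255) → #FFA8FF
72%: (255→255, 0 + 183.6 = 183.6→184, 255→255) → #FFB8FF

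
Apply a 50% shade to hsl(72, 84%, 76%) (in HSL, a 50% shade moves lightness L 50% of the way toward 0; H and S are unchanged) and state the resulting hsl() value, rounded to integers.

L moves 50% from 76 toward 0: 76 − 38 = 38 → 38.
H and S are unchanged.

hsl(72, 84%, 38%)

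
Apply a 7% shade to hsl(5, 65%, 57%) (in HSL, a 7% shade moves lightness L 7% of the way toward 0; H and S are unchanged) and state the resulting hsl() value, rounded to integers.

hsl(5, 65%, 53%)

L moves 7% from 57 toward 0: 57 − 3.99 = 53.01 → 53.
H and S are unchanged.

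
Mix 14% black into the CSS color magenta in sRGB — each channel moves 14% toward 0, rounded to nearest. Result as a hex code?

CSS magenta is rgb(255, 0, 255).
Per channel, c → c + 0.14(0 − c):
  R: 255 + 0.14×(0−255) = 255 − 35.7 = 219.3 → 219
  G: 0 + 0.14×(0−0) = 0 + 0 = 0 → 0
  B: 255 − 35.7 = 219.3 → 219
rgb(219, 0, 219) = #DB00DB.

#DB00DB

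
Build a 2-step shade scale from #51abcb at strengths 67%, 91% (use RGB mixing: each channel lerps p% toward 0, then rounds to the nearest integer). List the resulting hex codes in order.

#51abcb is rgb(81, 171, 203).
67%: (81 − 54.27 = 26.73→27, 171 − 114.57 = 56.43→56, 203 − 136.01 = 66.99→67) → #1b3843
91%: (81 − 73.71 = 7.29→7, 171 − 155.61 = 15.39→15, 203 − 184.73 = 18.27→18) → #070f12

#1b3843, #070f12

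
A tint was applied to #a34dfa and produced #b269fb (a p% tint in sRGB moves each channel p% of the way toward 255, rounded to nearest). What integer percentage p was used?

16%

#a34dfa is rgb(163, 77, 250); #b269fb is rgb(178, 105, 251).
On the G channel (widest range): 105 ≈ 77 + (p/100)(255 − 77), so p ≈ 100×(105 − 77)/(255 − 77) = 2800/178 = 15.73.
p = 16 reproduces all three channels after rounding.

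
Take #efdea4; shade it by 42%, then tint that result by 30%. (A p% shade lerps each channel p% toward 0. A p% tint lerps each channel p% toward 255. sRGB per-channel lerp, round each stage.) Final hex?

#efdea4 is rgb(239, 222, 164).
Per channel, c → c + 0.42(0 − c):
  R: 239 + 0.42×(0−239) = 239 − 100.38 = 138.62 → 139
  G: 222 + 0.42×(0−222) = 222 − 93.24 = 128.76 → 129
  B: 164 − 68.88 = 95.12 → 95
After the shade: rgb(139, 129, 95) = #8b815f.
Per channel, c → c + 0.3(255 − c):
  R: 139 + 0.3×(255−139) = 139 + 34.8 = 173.8 → 174
  G: 129 + 0.3×(255−129) = 129 + 37.8 = 166.8 → 167
  B: 95 + 48 = 143 → 143
rgb(174, 167, 143) = #aea78f.

#aea78f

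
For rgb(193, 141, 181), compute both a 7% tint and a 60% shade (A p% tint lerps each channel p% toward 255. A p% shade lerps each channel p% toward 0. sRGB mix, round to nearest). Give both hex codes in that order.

7% tint:
  R: 193 + 0.07×(255−193) = 193 + 4.34 = 197.34 → 197
  G: 141 + 7.98 = 148.98 → 149
  B: 181 + 5.18 = 186.18 → 186
  → #C595BA
60% shade:
  R: 193 + 0.6×(0−193) = 193 − 115.8 = 77.2 → 77
  G: 141 − 84.6 = 56.4 → 56
  B: 181 + 0.6×(0−181) = 181 − 108.6 = 72.4 → 72
  → #4D3848

#C595BA, #4D3848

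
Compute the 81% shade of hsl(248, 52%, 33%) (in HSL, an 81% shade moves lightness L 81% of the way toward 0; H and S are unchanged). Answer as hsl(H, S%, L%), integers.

L moves 81% from 33 toward 0: 33 − 26.73 = 6.27 → 6.
H and S are unchanged.

hsl(248, 52%, 6%)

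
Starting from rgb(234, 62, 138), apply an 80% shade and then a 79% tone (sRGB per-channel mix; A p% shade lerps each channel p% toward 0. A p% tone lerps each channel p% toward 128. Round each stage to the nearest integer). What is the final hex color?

Per channel, c → c + 0.8(0 − c):
  R: 234 + 0.8×(0−234) = 234 − 187.2 = 46.8 → 47
  G: 62 + 0.8×(0−62) = 62 − 49.6 = 12.4 → 12
  B: 138 + 0.8×(0−138) = 138 − 110.4 = 27.6 → 28
After the shade: rgb(47, 12, 28) = #2f0c1c.
A 79% tone moves each channel 79% toward 128:
  R: 47 + 63.99 = 110.99 → 111
  G: 12 + 91.64 = 103.64 → 104
  B: 28 + 0.79×(128−28) = 28 + 79 = 107 → 107
rgb(111, 104, 107) = #6f686b.

#6f686b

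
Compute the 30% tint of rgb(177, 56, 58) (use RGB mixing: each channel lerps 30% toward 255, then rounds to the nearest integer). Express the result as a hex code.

A 30% tint moves each channel 30% toward 255:
  R: 177 + 0.3×(255−177) = 177 + 23.4 = 200.4 → 200
  G: 56 + 59.7 = 115.7 → 116
  B: 58 + 59.1 = 117.1 → 117
rgb(200, 116, 117) = #c87475.

#c87475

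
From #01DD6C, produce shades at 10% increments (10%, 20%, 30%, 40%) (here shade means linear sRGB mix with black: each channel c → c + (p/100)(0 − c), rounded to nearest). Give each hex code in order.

#01C761, #01B156, #019B4C, #018541

#01DD6C is rgb(1, 221, 108).
10%: (1→1, 221 − 22.1 = 198.9→199, 108 − 10.8 = 97.2→97) → #01C761
20%: (1→1, 221 − 44.2 = 176.8→177, 108 − 21.6 = 86.4→86) → #01B156
30%: (1→1, 221 − 66.3 = 154.7→155, 108 − 32.4 = 75.6→76) → #019B4C
40%: (1→1, 221 − 88.4 = 132.6→133, 108 − 43.2 = 64.8→65) → #018541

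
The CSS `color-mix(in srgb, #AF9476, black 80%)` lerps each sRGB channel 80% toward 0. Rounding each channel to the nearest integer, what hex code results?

#AF9476 is rgb(175, 148, 118).
Lerp each channel 80% toward 0:
  R: 175 + 0.8×(0−175) = 175 − 140 = 35 → 35
  G: 148 − 118.4 = 29.6 → 30
  B: 118 − 94.4 = 23.6 → 24
rgb(35, 30, 24) = #231E18.

#231E18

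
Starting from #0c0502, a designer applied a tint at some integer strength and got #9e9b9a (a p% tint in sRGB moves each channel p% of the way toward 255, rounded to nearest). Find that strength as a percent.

60%

#0c0502 is rgb(12, 5, 2); #9e9b9a is rgb(158, 155, 154).
On the B channel (widest range): 154 ≈ 2 + (p/100)(255 − 2), so p ≈ 100×(154 − 2)/(255 − 2) = 15200/253 = 60.08.
p = 60 reproduces all three channels after rounding.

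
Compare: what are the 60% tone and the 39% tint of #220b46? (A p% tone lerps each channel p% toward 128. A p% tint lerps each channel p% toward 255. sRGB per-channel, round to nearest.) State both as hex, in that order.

#220b46 is rgb(34, 11, 70).
60% tone:
  R: 34 + 56.4 = 90.4 → 90
  G: 11 + 0.6×(128−11) = 11 + 70.2 = 81.2 → 81
  B: 70 + 34.8 = 104.8 → 105
  → #5a5169
39% tint:
  R: 34 + 86.19 = 120.19 → 120
  G: 11 + 0.39×(255−11) = 11 + 95.16 = 106.16 → 106
  B: 70 + 0.39×(255−70) = 70 + 72.15 = 142.15 → 142
  → #786a8e

#5a5169, #786a8e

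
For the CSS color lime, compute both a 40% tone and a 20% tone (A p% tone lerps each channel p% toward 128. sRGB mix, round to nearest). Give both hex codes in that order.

CSS lime is rgb(0, 255, 0).
40% tone:
  R: 0 + 0.4×(128−0) = 0 + 51.2 = 51.2 → 51
  G: 255 − 50.8 = 204.2 → 204
  B: 0 + 0.4×(128−0) = 0 + 51.2 = 51.2 → 51
  → #33CC33
20% tone:
  R: 0 + 25.6 = 25.6 → 26
  G: 255 − 25.4 = 229.6 → 230
  B: 0 + 25.6 = 25.6 → 26
  → #1AE61A

#33CC33, #1AE61A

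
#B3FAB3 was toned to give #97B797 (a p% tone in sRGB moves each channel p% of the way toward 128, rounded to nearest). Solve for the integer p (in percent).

55%

#B3FAB3 is rgb(179, 250, 179); #97B797 is rgb(151, 183, 151).
On the G channel (widest range): 183 ≈ 250 + (p/100)(128 − 250), so p ≈ 100×(183 − 250)/(128 − 250) = -6700/-122 = 54.92.
p = 55 reproduces all three channels after rounding.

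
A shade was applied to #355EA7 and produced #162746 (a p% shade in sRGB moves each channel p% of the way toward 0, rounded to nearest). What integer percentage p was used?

58%

#355EA7 is rgb(53, 94, 167); #162746 is rgb(22, 39, 70).
On the B channel (widest range): 70 ≈ 167 + (p/100)(0 − 167), so p ≈ 100×(70 − 167)/(0 − 167) = -9700/-167 = 58.08.
p = 58 reproduces all three channels after rounding.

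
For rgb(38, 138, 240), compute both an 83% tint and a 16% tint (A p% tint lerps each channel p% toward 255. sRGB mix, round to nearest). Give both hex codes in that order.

#daebfc, #499df2

83% tint:
  R: 38 + 180.11 = 218.11 → 218
  G: 138 + 0.83×(255−138) = 138 + 97.11 = 235.11 → 235
  B: 240 + 0.83×(255−240) = 240 + 12.45 = 252.45 → 252
  → #daebfc
16% tint:
  R: 38 + 0.16×(255−38) = 38 + 34.72 = 72.72 → 73
  G: 138 + 0.16×(255−138) = 138 + 18.72 = 156.72 → 157
  B: 240 + 2.4 = 242.4 → 242
  → #499df2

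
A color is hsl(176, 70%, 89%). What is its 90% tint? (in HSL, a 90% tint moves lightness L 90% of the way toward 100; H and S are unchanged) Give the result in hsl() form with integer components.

hsl(176, 70%, 99%)

L moves 90% from 89 toward 100: 89 + 9.9 = 98.9 → 99.
H and S are unchanged.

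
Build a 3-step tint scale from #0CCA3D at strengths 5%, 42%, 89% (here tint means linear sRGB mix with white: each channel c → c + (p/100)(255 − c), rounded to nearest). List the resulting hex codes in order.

#0CCA3D is rgb(12, 202, 61).
5%: (12 + 12.15 = 24.15→24, 202 + 2.65 = 204.65→205, 61 + 9.7 = 70.7→71) → #18CD47
42%: (12 + 102.06 = 114.06→114, 202 + 22.26 = 224.26→224, 61 + 81.48 = 142.48→142) → #72E08E
89%: (12 + 216.27 = 228.27→228, 202 + 47.17 = 249.17→249, 61 + 172.66 = 233.66→234) → #E4F9EA

#18CD47, #72E08E, #E4F9EA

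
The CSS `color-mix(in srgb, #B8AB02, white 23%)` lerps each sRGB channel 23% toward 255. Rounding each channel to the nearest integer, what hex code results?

#C8BE3C

#B8AB02 is rgb(184, 171, 2).
Lerp each channel 23% toward 255:
  R: 184 + 0.23×(255−184) = 184 + 16.33 = 200.33 → 200
  G: 171 + 0.23×(255−171) = 171 + 19.32 = 190.32 → 190
  B: 2 + 58.19 = 60.19 → 60
rgb(200, 190, 60) = #C8BE3C.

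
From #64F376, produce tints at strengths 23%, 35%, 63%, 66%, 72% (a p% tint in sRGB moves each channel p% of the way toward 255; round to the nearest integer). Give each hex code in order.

#88F696, #9AF7A6, #C6FBCC, #CAFBD0, #D4FCD9

#64F376 is rgb(100, 243, 118).
23%: (100 + 35.65 = 135.65→136, 243 + 2.76 = 245.76→246, 118 + 31.51 = 149.51→150) → #88F696
35%: (100 + 54.25 = 154.25→154, 243 + 4.2 = 247.2→247, 118 + 47.95 = 165.95→166) → #9AF7A6
63%: (100 + 97.65 = 197.65→198, 243 + 7.56 = 250.56→251, 118 + 86.31 = 204.31→204) → #C6FBCC
66%: (100 + 102.3 = 202.3→202, 243 + 7.92 = 250.92→251, 118 + 90.42 = 208.42→208) → #CAFBD0
72%: (100 + 111.6 = 211.6→212, 243 + 8.64 = 251.64→252, 118 + 98.64 = 216.64→217) → #D4FCD9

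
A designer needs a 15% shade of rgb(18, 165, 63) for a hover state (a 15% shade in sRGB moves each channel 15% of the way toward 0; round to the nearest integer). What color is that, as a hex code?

#0F8C36

Per channel, c → c + 0.15(0 − c):
  R: 18 + 0.15×(0−18) = 18 − 2.7 = 15.3 → 15
  G: 165 + 0.15×(0−165) = 165 − 24.75 = 140.25 → 140
  B: 63 − 9.45 = 53.55 → 54
rgb(15, 140, 54) = #0F8C36.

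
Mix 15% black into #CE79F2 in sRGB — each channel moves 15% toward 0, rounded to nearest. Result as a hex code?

#AF67CE

#CE79F2 is rgb(206, 121, 242).
A 15% shade moves each channel 15% toward 0:
  R: 206 − 30.9 = 175.1 → 175
  G: 121 + 0.15×(0−121) = 121 − 18.15 = 102.85 → 103
  B: 242 − 36.3 = 205.7 → 206
rgb(175, 103, 206) = #AF67CE.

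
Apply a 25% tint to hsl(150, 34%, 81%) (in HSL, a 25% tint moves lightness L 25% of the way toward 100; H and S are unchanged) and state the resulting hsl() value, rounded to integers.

hsl(150, 34%, 86%)

L moves 25% from 81 toward 100: 81 + 4.75 = 85.75 → 86.
H and S are unchanged.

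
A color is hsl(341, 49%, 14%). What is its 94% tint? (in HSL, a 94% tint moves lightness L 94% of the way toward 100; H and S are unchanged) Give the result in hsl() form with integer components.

L moves 94% from 14 toward 100: 14 + 80.84 = 94.84 → 95.
H and S are unchanged.

hsl(341, 49%, 95%)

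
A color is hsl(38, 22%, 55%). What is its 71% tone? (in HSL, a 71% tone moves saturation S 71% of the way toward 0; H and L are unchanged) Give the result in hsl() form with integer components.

hsl(38, 6%, 55%)

S moves 71% from 22 toward 0: 22 − 15.62 = 6.38 → 6.
H and L are unchanged.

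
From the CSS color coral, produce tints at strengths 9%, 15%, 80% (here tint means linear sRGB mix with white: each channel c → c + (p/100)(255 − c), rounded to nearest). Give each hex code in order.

#FF8B60, #FF926A, #FFE5DC

CSS coral is rgb(255, 127, 80).
9%: (255→255, 127 + 11.52 = 138.52→139, 80 + 15.75 = 95.75→96) → #FF8B60
15%: (255→255, 127 + 19.2 = 146.2→146, 80 + 26.25 = 106.25→106) → #FF926A
80%: (255→255, 127 + 102.4 = 229.4→229, 80 + 140 = 220→220) → #FFE5DC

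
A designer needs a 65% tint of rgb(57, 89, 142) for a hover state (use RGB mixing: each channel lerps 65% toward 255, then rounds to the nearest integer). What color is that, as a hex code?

Lerp each channel 65% toward 255:
  R: 57 + 0.65×(255−57) = 57 + 128.7 = 185.7 → 186
  G: 89 + 0.65×(255−89) = 89 + 107.9 = 196.9 → 197
  B: 142 + 0.65×(255−142) = 142 + 73.45 = 215.45 → 215
rgb(186, 197, 215) = #BAC5D7.

#BAC5D7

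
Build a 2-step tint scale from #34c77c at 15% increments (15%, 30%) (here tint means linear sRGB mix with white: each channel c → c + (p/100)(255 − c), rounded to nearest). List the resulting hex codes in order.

#34c77c is rgb(52, 199, 124).
15%: (52 + 30.45 = 82.45→82, 199 + 8.4 = 207.4→207, 124 + 19.65 = 143.65→144) → #52cf90
30%: (52 + 60.9 = 112.9→113, 199 + 16.8 = 215.8→216, 124 + 39.3 = 163.3→163) → #71d8a3

#52cf90, #71d8a3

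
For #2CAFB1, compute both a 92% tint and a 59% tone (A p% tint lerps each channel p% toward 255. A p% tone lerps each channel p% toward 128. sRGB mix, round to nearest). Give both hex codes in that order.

#2CAFB1 is rgb(44, 175, 177).
92% tint:
  R: 44 + 194.12 = 238.12 → 238
  G: 175 + 0.92×(255−175) = 175 + 73.6 = 248.6 → 249
  B: 177 + 71.76 = 248.76 → 249
  → #EEF9F9
59% tone:
  R: 44 + 0.59×(128−44) = 44 + 49.56 = 93.56 → 94
  G: 175 + 0.59×(128−175) = 175 − 27.73 = 147.27 → 147
  B: 177 + 0.59×(128−177) = 177 − 28.91 = 148.09 → 148
  → #5E9394

#EEF9F9, #5E9394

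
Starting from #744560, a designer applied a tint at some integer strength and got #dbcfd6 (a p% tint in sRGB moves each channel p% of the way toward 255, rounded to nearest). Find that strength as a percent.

#744560 is rgb(116, 69, 96); #dbcfd6 is rgb(219, 207, 214).
On the G channel (widest range): 207 ≈ 69 + (p/100)(255 − 69), so p ≈ 100×(207 − 69)/(255 − 69) = 13800/186 = 74.19.
p = 74 reproduces all three channels after rounding.

74%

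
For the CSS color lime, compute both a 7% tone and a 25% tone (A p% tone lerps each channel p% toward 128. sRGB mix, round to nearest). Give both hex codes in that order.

CSS lime is rgb(0, 255, 0).
7% tone:
  R: 0 + 0.07×(128−0) = 0 + 8.96 = 8.96 → 9
  G: 255 + 0.07×(128−255) = 255 − 8.89 = 246.11 → 246
  B: 0 + 8.96 = 8.96 → 9
  → #09F609
25% tone:
  R: 0 + 0.25×(128−0) = 0 + 32 = 32 → 32
  G: 255 − 31.75 = 223.25 → 223
  B: 0 + 0.25×(128−0) = 0 + 32 = 32 → 32
  → #20DF20

#09F609, #20DF20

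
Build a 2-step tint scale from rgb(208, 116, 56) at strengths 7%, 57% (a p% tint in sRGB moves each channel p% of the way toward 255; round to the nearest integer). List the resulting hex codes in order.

7%: (208 + 3.29 = 211.29→211, 116 + 9.73 = 125.73→126, 56 + 13.93 = 69.93→70) → #D37E46
57%: (208 + 26.79 = 234.79→235, 116 + 79.23 = 195.23→195, 56 + 113.43 = 169.43→169) → #EBC3A9

#D37E46, #EBC3A9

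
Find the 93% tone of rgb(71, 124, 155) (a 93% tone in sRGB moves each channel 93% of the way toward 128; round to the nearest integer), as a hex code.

Per channel, c → c + 0.93(128 − c):
  R: 71 + 0.93×(128−71) = 71 + 53.01 = 124.01 → 124
  G: 124 + 0.93×(128−124) = 124 + 3.72 = 127.72 → 128
  B: 155 + 0.93×(128−155) = 155 − 25.11 = 129.89 → 130
rgb(124, 128, 130) = #7C8082.

#7C8082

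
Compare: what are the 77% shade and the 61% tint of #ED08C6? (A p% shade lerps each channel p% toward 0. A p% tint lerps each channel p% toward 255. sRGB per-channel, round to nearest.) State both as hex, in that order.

#ED08C6 is rgb(237, 8, 198).
77% shade:
  R: 237 + 0.77×(0−237) = 237 − 182.49 = 54.51 → 55
  G: 8 − 6.16 = 1.84 → 2
  B: 198 − 152.46 = 45.54 → 46
  → #37022E
61% tint:
  R: 237 + 10.98 = 247.98 → 248
  G: 8 + 0.61×(255−8) = 8 + 150.67 = 158.67 → 159
  B: 198 + 34.77 = 232.77 → 233
  → #F89FE9

#37022E, #F89FE9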